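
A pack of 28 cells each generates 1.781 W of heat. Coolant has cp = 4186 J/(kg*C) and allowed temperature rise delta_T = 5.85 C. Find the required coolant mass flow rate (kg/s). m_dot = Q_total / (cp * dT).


Step 1: Total heat Q = 28 * 1.781 W = 49.868 W
Step 2: denom = cp * dT = 4186 * 5.85 = 24488
Step 3: m_dot = 49.868 / 24488 = 0.002036 kg/s

0.002036 kg/s


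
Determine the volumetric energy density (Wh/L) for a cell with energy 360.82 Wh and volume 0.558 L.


ED = E / V = 360.82 / 0.558 = 646.6 Wh/L

646.6 Wh/L


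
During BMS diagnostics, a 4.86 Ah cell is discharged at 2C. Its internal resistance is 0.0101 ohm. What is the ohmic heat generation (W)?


Step 1: I = C_rate * capacity = 2 * 4.86 = 9.72 A
Step 2: Q = I^2 * R = 9.72^2 * 0.0101 = 94.478 * 0.0101 = 0.9542 W

0.9542 W


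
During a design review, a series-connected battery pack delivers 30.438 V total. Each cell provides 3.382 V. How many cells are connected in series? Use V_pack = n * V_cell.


n = V_pack / V_cell = 30.438 / 3.382 = 9

9


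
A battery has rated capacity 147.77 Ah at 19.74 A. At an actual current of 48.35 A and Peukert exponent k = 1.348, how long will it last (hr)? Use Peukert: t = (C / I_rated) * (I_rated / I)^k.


t_rated = C / I_rated = 147.77 / 19.74 = 7.4858 hr
(I_rated/I)^k = (0.40827)^1.348 = 0.29892
t = t_rated * (I_rated/I)^k = 7.4858 * 0.29892 = 2.238 hr

2.238 hr


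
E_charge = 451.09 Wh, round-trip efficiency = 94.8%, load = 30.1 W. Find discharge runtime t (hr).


Step 1: E_discharge = eta/100 * E_charge = 94.8/100 * 451.09 = 427.63 Wh
Step 2: t = E_discharge / P = 427.63 / 30.1 = 14.21 hr

14.21 hr


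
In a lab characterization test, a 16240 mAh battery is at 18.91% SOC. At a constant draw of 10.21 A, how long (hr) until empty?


Convert: C_total = 16240 mAh = 16.24 Ah
Step 1: remaining = SOC/100 * C_total = 18.91/100 * 16.24 = 3.071 Ah
Step 2: t = remaining / I = 3.071 / 10.21 = 0.3008 hr

0.3008 hr


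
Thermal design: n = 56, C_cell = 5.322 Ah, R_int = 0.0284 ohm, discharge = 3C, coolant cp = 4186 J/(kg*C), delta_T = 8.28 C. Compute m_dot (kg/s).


Step 1: I = 3 * 5.322 = 15.966 A
Step 2: Q_cell = I^2 * R = 15.966^2 * 0.0284 = 7.2395 W
Step 3: Q_total = 56 * 7.2395 = 405.41 W
Step 4: m_dot = Q_total / (cp * dT) = 405.41 / (4186 * 8.28) = 0.01170 kg/s

0.01170 kg/s


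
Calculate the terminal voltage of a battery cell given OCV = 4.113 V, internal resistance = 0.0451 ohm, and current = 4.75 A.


IR drop = 4.75 * 0.0451 = 0.21423 V
V = 4.113 - 0.21423 = 3.899 V

3.899 V


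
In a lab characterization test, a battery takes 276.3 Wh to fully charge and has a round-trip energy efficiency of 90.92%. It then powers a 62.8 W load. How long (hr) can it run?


Step 1: E_discharge = eta/100 * E_charge = 90.92/100 * 276.3 = 251.21 Wh
Step 2: t = E_discharge / P = 251.21 / 62.8 = 4.000 hr

4.000 hr


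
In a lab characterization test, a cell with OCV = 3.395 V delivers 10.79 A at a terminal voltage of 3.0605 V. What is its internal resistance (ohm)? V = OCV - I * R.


R = (OCV - V) / I = (3.395 - 3.0605) / 10.79 = 0.03100 ohm

0.03100 ohm


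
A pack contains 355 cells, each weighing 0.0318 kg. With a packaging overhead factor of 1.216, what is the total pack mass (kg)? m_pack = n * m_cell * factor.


Cell mass sum = 355 * 0.0318 = 11.289 kg
With overhead 1.216: m_pack = 11.289 * 1.216 = 13.73 kg

13.73 kg


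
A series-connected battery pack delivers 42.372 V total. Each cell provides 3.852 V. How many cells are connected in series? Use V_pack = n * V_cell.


Rearranging: n = V_pack / V_cell = 42.372 / 3.852 = 11 cells

11


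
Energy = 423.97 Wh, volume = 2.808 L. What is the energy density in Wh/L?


ED = E / V = 423.97 / 2.808 = 151.0 Wh/L

151.0 Wh/L


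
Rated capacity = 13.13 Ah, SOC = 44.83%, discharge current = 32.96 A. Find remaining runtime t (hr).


Step 1: remaining = SOC/100 * C_total = 44.83/100 * 13.13 = 5.8862 Ah
Step 2: t = remaining / I = 5.8862 / 32.96 = 0.1786 hr

0.1786 hr


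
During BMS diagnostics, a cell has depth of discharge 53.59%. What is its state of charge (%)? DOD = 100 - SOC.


SOC = 100 - DOD = 100 - 53.59 = 46.41%

46.41%


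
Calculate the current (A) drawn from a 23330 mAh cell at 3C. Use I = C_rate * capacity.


Convert: capacity = 23330 mAh = 23.33 Ah
I = C_rate * capacity = 3 * 23.33 = 69.99 A

69.99 A


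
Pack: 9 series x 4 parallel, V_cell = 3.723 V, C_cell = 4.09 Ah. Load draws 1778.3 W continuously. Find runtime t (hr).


Step 1: E_pack = Ns * V_cell * Np * C_cell = 9 * 3.723 * 4 * 4.09 = 548.17 Wh
Step 2: t = E_pack / P = 548.17 / 1778.3 = 0.3083 hr

0.3083 hr


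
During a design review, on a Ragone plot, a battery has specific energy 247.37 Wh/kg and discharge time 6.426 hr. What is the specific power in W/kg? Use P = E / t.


Specific power = 247.37 Wh/kg / 6.426 hr = 38.50 W/kg

38.50 W/kg


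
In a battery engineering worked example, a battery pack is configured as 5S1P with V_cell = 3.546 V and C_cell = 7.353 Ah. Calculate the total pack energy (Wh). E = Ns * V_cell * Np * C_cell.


V_pack = 5 * 3.546 = 17.73 V
C_pack = 1 * 7.353 = 7.353 Ah
E = V_pack * C_pack = 17.73 * 7.353 = 130.4 Wh

130.4 Wh


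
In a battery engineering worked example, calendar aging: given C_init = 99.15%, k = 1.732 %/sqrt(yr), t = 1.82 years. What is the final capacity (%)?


sqrt(t) = sqrt(1.82) = 1.3491
C_final = 99.15 - 1.732 * 1.3491 = 96.81%

96.81%


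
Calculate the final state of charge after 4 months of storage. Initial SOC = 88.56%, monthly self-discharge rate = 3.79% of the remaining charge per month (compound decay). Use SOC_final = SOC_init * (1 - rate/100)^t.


decay = (1 - 3.79/100)^4 = 0.8568
SOC_final = 88.56 * 0.8568 = 75.88%

75.88%


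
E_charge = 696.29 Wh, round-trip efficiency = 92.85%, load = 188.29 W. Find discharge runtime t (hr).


Step 1: E_discharge = eta/100 * E_charge = 92.85/100 * 696.29 = 646.51 Wh
Step 2: t = E_discharge / P = 646.51 / 188.29 = 3.434 hr

3.434 hr


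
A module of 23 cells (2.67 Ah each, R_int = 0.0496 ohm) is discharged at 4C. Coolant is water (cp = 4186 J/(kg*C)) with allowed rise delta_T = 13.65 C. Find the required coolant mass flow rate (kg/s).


Step 1: I = 4 * 2.67 = 10.68 A
Step 2: Q_cell = I^2 * R = 10.68^2 * 0.0496 = 5.6575 W
Step 3: Q_total = 23 * 5.6575 = 130.12 W
Step 4: m_dot = Q_total / (cp * dT) = 130.12 / (4186 * 13.65) = 0.002277 kg/s

0.002277 kg/s


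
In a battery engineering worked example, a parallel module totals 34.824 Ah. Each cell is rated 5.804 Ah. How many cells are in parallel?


n = C_total / C_cell = 34.824 / 5.804 = 6

6


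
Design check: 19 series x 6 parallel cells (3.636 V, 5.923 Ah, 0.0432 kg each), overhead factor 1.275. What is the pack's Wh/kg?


Step 1: V_pack = 19 * 3.636 = 69.084 V
Step 2: C_pack = 6 * 5.923 = 35.538 Ah
Step 3: E_pack = V_pack * C_pack = 69.084 * 35.538 = 2455.1 Wh
Step 4: m_pack = 19 * 6 * 0.0432 * 1.275 = 6.2791 kg
Step 5: ED = E_pack / m_pack = 2455.1 / 6.2791 = 391.0 Wh/kg

391.0 Wh/kg


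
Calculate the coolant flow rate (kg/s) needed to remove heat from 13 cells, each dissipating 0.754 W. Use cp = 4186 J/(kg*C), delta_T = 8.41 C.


Step 1: Total heat Q = 13 * 0.754 W = 9.802 W
Step 2: denom = cp * dT = 4186 * 8.41 = 35204
Step 3: m_dot = 9.802 / 35204 = 2.784e-04 kg/s

2.784e-04 kg/s


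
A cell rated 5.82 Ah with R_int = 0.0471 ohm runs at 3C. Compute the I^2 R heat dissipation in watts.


Step 1: I = C_rate * capacity = 3 * 5.82 = 17.46 A
Step 2: Q = I^2 * R = 17.46^2 * 0.0471 = 304.85 * 0.0471 = 14.36 W

14.36 W


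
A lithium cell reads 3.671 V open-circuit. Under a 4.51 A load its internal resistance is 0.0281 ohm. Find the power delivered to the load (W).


Step 1: V_terminal = OCV - I*R = 3.671 - 4.51 * 0.0281 = 3.5443 V
Step 2: P_out = V_terminal * I = 3.5443 * 4.51 = 15.98 W

15.98 W


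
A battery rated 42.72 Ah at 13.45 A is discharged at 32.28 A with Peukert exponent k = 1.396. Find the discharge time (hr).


Step 1: t_rated = C / I_rated = 42.72 / 13.45 = 3.1762 hr
Step 2: ratio = 13.45 / 32.28 = 0.41667
Step 3: ratio^k = 0.41667^1.396 = 0.2946
Step 4: t = t_rated * ratio^k = 3.1762 * 0.2946 = 0.9357 hr

0.9357 hr


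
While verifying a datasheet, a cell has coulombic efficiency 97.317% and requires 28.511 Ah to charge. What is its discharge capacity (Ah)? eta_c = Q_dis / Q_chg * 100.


Q_dis = eta/100 * Q_chg = 97.317/100 * 28.511 = 27.75 Ah

27.75 Ah


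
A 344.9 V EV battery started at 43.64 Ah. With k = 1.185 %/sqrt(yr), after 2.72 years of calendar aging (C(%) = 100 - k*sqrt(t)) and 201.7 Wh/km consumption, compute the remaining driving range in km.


Step 1: capacity retention = 100 - 1.185 * sqrt(2.72) = 100 - 1.185 * 1.6492 = 98.046%
Step 2: C_now = 43.64 * 98.046/100 = 42.787 Ah
Step 3: E_pack = V * C_now = 344.9 * 42.787 = 14757 Wh
Step 4: range = E_pack / consumption = 14757 / 201.7 = 73.16 km

73.16 km


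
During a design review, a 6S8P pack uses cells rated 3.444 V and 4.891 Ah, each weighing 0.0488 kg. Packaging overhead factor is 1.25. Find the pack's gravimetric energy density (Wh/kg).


Step 1: V_pack = 6 * 3.444 = 20.664 V
Step 2: C_pack = 8 * 4.891 = 39.128 Ah
Step 3: E_pack = V_pack * C_pack = 20.664 * 39.128 = 808.54 Wh
Step 4: m_pack = 6 * 8 * 0.0488 * 1.25 = 2.928 kg
Step 5: ED = E_pack / m_pack = 808.54 / 2.928 = 276.1 Wh/kg

276.1 Wh/kg


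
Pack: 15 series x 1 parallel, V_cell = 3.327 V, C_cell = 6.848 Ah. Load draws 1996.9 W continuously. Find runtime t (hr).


Step 1: E_pack = Ns * V_cell * Np * C_cell = 15 * 3.327 * 1 * 6.848 = 341.75 Wh
Step 2: t = E_pack / P = 341.75 / 1996.9 = 0.1711 hr

0.1711 hr


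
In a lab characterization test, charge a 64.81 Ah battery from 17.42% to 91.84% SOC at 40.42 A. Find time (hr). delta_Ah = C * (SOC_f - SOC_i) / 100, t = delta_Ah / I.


Step 1: dSOC = 91.84% - 17.42% = 74.42%
Step 2: delta_Ah = 64.81 * 74.42 / 100 = 48.232 Ah
Step 3: t = 48.232 / 40.42 = 1.193 hr

1.193 hr


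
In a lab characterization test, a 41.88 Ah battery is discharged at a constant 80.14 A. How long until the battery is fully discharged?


t = capacity / current = 41.88 / 80.14 = 0.5226 hr

0.5226 hr


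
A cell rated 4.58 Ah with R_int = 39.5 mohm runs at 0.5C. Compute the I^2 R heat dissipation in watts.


Convert: R = 39.5 mohm = 0.0395 ohm
Step 1: I = C_rate * capacity = 0.5 * 4.58 = 2.29 A
Step 2: Q = I^2 * R = 2.29^2 * 0.0395 = 5.2441 * 0.0395 = 0.2071 W

0.2071 W


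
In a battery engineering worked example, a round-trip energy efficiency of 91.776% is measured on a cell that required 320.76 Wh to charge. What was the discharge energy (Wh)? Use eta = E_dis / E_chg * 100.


E_dis = eta/100 * E_chg = 91.776/100 * 320.76 = 294.4 Wh

294.4 Wh


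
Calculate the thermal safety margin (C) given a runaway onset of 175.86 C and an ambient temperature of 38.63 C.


Safety margin = 175.86 C - 38.63 C = 137.23 C

137.23 C


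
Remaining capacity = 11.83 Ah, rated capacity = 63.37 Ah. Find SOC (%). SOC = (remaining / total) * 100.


SOC = (remaining / total) * 100 = (11.83 / 63.37) * 100 = 18.67%

18.67%


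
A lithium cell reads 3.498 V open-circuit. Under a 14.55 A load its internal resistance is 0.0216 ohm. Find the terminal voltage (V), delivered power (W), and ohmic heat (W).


Step 1: V_terminal = OCV - I*R = 3.498 - 14.55 * 0.0216 = 3.1837 V
Step 2: P_out = V_terminal * I = 3.1837 * 14.55 = 46.32 W
Step 3: Q = I^2 * R = 14.55^2 * 0.0216 = 4.573 W

V=3.1837 V, P=46.32 W, Q=4.573 W


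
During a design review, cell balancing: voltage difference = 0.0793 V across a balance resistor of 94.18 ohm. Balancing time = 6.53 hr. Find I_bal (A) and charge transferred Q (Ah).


First, Ohm's law: I_bal = 0.0793 V / 94.18 ohm = 8.4200e-04 A
Then Q = I * t = 8.4200e-04 A * 6.53 hr = 0.005498 Ah

I=8.4200e-04 A, Q=0.005498 Ah


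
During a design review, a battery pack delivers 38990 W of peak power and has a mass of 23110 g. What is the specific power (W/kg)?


Convert: m = 23110 g = 23.11 kg
SP = P / m = 38990 / 23.11 = 1687 W/kg

1687 W/kg


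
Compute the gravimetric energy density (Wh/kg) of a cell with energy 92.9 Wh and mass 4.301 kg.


ED = E / m = 92.9 / 4.301 = 21.60 Wh/kg

21.60 Wh/kg


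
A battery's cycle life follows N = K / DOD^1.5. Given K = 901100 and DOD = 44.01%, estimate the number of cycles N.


Step 1: DOD^1.5 = 44.01^1.5 = 291.96
Step 2: N = 901100 / 291.96 = 3086 cycles

3086 cycles


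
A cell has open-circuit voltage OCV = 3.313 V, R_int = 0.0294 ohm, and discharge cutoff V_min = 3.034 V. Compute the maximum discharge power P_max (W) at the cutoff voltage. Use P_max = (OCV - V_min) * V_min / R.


P_max = (OCV - V_min) * V_min / R = (3.313 - 3.034) * 3.034 / 0.0294 = 0.279 * 3.034 / 0.0294 = 28.79 W

28.79 W


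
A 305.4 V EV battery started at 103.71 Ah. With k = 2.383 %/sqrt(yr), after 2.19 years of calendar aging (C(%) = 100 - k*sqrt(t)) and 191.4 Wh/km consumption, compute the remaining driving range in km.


Step 1: capacity retention = 100 - 2.383 * sqrt(2.19) = 100 - 2.383 * 1.4799 = 96.473%
Step 2: C_now = 103.71 * 96.473/100 = 100.05 Ah
Step 3: E_pack = V * C_now = 305.4 * 100.05 = 30555 Wh
Step 4: range = E_pack / consumption = 30555 / 191.4 = 159.6 km

159.6 km


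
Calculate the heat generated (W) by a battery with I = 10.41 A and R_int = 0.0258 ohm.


I^2 = 108.37
Q = 108.37 * 0.0258 = 2.796 W

2.796 W


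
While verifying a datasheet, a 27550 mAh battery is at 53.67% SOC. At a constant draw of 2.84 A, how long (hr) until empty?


Convert: C_total = 27550 mAh = 27.55 Ah
Step 1: remaining = SOC/100 * C_total = 53.67/100 * 27.55 = 14.786 Ah
Step 2: t = remaining / I = 14.786 / 2.84 = 5.206 hr

5.206 hr


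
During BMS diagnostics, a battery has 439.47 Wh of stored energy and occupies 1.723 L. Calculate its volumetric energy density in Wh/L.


Volumetric ED = 439.47 Wh / 1.723 L = 255.1 Wh/L

255.1 Wh/L


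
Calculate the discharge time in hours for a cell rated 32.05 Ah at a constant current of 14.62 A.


Runtime = 32.05 Ah / 14.62 A = 2.192 hr

2.192 hr


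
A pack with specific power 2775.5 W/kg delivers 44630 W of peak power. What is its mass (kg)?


m = P / SP = 44630 / 2775.5 = 16.08 kg

16.08 kg


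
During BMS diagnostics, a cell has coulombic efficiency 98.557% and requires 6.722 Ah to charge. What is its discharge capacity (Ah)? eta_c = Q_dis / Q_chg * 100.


Q_dis = eta/100 * Q_chg = 98.557/100 * 6.722 = 6.625 Ah

6.625 Ah


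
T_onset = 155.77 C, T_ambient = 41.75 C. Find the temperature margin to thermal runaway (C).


margin = T_onset - T_ambient = 155.77 - 41.75 = 114.02 C

114.02 C


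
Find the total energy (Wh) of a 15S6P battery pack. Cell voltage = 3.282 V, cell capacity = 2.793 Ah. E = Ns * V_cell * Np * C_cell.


V_pack = 15 * 3.282 = 49.23 V
C_pack = 6 * 2.793 = 16.758 Ah
E = V_pack * C_pack = 49.23 * 16.758 = 825.0 Wh

825.0 Wh


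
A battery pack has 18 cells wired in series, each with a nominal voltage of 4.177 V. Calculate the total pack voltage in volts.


Series voltages add: 18 * 4.177 V = 75.186 V

75.186 V


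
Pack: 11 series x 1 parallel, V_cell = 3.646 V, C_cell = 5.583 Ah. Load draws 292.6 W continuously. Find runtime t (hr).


Step 1: E_pack = Ns * V_cell * Np * C_cell = 11 * 3.646 * 1 * 5.583 = 223.91 Wh
Step 2: t = E_pack / P = 223.91 / 292.6 = 0.7652 hr

0.7652 hr


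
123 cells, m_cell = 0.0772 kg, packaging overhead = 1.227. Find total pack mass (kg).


m_pack = n * m_cell * overhead = 123 * 0.0772 * 1.227 = 11.65 kg

11.65 kg


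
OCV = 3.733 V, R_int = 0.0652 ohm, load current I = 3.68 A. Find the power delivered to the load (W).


Step 1: V_terminal = OCV - I*R = 3.733 - 3.68 * 0.0652 = 3.4931 V
Step 2: P_out = V_terminal * I = 3.4931 * 3.68 = 12.85 W

12.85 W


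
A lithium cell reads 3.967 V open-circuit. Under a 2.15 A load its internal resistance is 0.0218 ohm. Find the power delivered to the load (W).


Step 1: V_terminal = OCV - I*R = 3.967 - 2.15 * 0.0218 = 3.9201 V
Step 2: P_out = V_terminal * I = 3.9201 * 2.15 = 8.428 W

8.428 W


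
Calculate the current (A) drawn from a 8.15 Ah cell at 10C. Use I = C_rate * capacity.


At 10C: I = 10 * 8.15 Ah = 81.5 A

81.5 A


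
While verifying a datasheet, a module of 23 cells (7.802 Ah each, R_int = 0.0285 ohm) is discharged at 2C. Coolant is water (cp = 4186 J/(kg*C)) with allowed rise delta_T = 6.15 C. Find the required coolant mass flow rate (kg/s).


Step 1: I = 2 * 7.802 = 15.604 A
Step 2: Q_cell = I^2 * R = 15.604^2 * 0.0285 = 6.9393 W
Step 3: Q_total = 23 * 6.9393 = 159.6 W
Step 4: m_dot = Q_total / (cp * dT) = 159.6 / (4186 * 6.15) = 0.006200 kg/s

0.006200 kg/s


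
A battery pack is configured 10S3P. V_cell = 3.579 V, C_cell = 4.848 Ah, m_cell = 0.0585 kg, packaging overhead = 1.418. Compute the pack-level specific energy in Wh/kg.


Step 1: V_pack = 10 * 3.579 = 35.79 V
Step 2: C_pack = 3 * 4.848 = 14.544 Ah
Step 3: E_pack = V_pack * C_pack = 35.79 * 14.544 = 520.53 Wh
Step 4: m_pack = 10 * 3 * 0.0585 * 1.418 = 2.4886 kg
Step 5: ED = E_pack / m_pack = 520.53 / 2.4886 = 209.2 Wh/kg

209.2 Wh/kg


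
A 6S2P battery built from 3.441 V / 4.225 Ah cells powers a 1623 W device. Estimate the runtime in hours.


Step 1: E_pack = Ns * V_cell * Np * C_cell = 6 * 3.441 * 2 * 4.225 = 174.46 Wh
Step 2: t = E_pack / P = 174.46 / 1623 = 0.1075 hr

0.1075 hr


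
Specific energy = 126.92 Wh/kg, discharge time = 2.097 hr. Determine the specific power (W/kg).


P_specific = E / t = 126.92 / 2.097 = 60.52 W/kg

60.52 W/kg


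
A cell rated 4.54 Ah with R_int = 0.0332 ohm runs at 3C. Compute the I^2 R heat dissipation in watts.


Step 1: I = C_rate * capacity = 3 * 4.54 = 13.62 A
Step 2: Q = I^2 * R = 13.62^2 * 0.0332 = 185.5 * 0.0332 = 6.159 W

6.159 W


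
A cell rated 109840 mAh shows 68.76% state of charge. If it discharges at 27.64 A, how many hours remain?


Convert: C_total = 109840 mAh = 109.84 Ah
Step 1: remaining = SOC/100 * C_total = 68.76/100 * 109.84 = 75.526 Ah
Step 2: t = remaining / I = 75.526 / 27.64 = 2.732 hr

2.732 hr


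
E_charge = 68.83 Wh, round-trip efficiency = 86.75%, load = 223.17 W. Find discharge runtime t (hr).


Step 1: E_discharge = eta/100 * E_charge = 86.75/100 * 68.83 = 59.71 Wh
Step 2: t = E_discharge / P = 59.71 / 223.17 = 0.2676 hr

0.2676 hr


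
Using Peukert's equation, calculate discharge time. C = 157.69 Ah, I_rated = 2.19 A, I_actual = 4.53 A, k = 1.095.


t_rated = C / I_rated = 157.69 / 2.19 = 72.005 hr
(I_rated/I)^k = (0.48344)^1.095 = 0.45119
t = t_rated * (I_rated/I)^k = 72.005 * 0.45119 = 32.49 hr

32.49 hr


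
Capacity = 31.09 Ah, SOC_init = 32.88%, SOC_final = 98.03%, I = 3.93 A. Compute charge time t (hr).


Step 1: dSOC = 98.03% - 32.88% = 65.15%
Step 2: delta_Ah = 31.09 * 65.15 / 100 = 20.255 Ah
Step 3: t = 20.255 / 3.93 = 5.154 hr

5.154 hr


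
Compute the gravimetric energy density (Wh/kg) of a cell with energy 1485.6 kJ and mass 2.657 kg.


Convert: E = 1485.6 kJ = 412.67 Wh
ED = E / m = 412.67 / 2.657 = 155.3 Wh/kg

155.3 Wh/kg


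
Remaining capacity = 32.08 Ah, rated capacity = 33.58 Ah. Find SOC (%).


SOC = (remaining / total) * 100 = (32.08 / 33.58) * 100 = 95.53%

95.53%


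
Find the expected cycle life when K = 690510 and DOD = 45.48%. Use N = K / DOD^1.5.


Step 1: DOD^1.5 = 45.48^1.5 = 306.71
Step 2: N = 690510 / 306.71 = 2251 cycles

2251 cycles


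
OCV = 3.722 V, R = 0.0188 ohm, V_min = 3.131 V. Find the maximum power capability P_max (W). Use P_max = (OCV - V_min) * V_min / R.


dV = OCV - V_min = 0.591 V (so I_max = dV / R)
P_max = dV * V_min / R = 0.591 * 3.131 / 0.0188 = 98.43 W

98.43 W


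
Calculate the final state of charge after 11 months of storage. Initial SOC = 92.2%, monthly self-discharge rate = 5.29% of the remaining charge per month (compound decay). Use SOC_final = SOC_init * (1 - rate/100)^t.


Monthly retention factor = 1 - 5.29/100 = 0.9471
Over 11 months: factor^11 = 0.54999
SOC_final = 92.2 * 0.54999 = 50.71%

50.71%


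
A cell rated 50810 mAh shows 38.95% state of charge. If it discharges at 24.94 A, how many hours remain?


Convert: C_total = 50810 mAh = 50.81 Ah
Step 1: remaining = SOC/100 * C_total = 38.95/100 * 50.81 = 19.79 Ah
Step 2: t = remaining / I = 19.79 / 24.94 = 0.7935 hr

0.7935 hr


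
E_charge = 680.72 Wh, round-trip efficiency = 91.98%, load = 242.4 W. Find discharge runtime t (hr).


Step 1: E_discharge = eta/100 * E_charge = 91.98/100 * 680.72 = 626.13 Wh
Step 2: t = E_discharge / P = 626.13 / 242.4 = 2.583 hr

2.583 hr


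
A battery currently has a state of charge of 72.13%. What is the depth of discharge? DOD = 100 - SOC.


Complement of SOC: DOD = 100% - 72.13% = 27.87%

27.87%


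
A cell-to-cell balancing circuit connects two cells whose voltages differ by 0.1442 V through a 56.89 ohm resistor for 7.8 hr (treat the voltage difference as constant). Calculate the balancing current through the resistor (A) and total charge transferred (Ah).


First, Ohm's law: I_bal = 0.1442 V / 56.89 ohm = 0.0025347 A
Then Q = I * t = 0.0025347 A * 7.8 hr = 0.01977 Ah

I=0.0025347 A, Q=0.01977 Ah


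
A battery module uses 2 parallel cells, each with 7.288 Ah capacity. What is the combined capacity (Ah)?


Parallel capacities add: 2 * 7.288 Ah = 14.576 Ah

14.576 Ah


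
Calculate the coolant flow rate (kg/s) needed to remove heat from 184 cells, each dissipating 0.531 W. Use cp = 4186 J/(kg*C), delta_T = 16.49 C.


Q_total = 184 * 0.531 = 97.704 W
m_dot = Q_total / (cp * dT) = 97.704 / (4186 * 16.49) = 0.001415 kg/s

0.001415 kg/s


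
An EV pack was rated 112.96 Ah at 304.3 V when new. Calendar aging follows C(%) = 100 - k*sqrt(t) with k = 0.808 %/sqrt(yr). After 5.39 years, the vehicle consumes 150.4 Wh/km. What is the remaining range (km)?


Step 1: capacity retention = 100 - 0.808 * sqrt(5.39) = 100 - 0.808 * 2.3216 = 98.124%
Step 2: C_now = 112.96 * 98.124/100 = 110.84 Ah
Step 3: E_pack = V * C_now = 304.3 * 110.84 = 33729 Wh
Step 4: range = E_pack / consumption = 33729 / 150.4 = 224.3 km

224.3 km


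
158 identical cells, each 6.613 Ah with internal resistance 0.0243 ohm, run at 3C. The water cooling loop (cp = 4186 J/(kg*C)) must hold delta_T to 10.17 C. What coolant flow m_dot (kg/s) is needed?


Step 1: I = 3 * 6.613 = 19.839 A
Step 2: Q_cell = I^2 * R = 19.839^2 * 0.0243 = 9.5641 W
Step 3: Q_total = 158 * 9.5641 = 1511.1 W
Step 4: m_dot = Q_total / (cp * dT) = 1511.1 / (4186 * 10.17) = 0.03550 kg/s

0.03550 kg/s


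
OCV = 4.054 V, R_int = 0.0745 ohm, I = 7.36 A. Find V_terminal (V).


V = OCV - I*R = 4.054 - 7.36 * 0.0745 = 3.506 V

3.506 V


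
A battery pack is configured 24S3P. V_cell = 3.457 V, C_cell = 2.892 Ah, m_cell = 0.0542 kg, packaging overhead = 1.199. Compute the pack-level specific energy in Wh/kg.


Step 1: V_pack = 24 * 3.457 = 82.968 V
Step 2: C_pack = 3 * 2.892 = 8.676 Ah
Step 3: E_pack = V_pack * C_pack = 82.968 * 8.676 = 719.83 Wh
Step 4: m_pack = 24 * 3 * 0.0542 * 1.199 = 4.679 kg
Step 5: ED = E_pack / m_pack = 719.83 / 4.679 = 153.8 Wh/kg

153.8 Wh/kg


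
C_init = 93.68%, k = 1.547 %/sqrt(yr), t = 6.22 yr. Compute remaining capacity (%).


Step 1: sqrt(6.22 yr) = 2.494
Step 2: drop = 1.547 * 2.494 = 3.8582
Step 3: C_final = 93.68 - 3.8582 = 89.82%

89.82%


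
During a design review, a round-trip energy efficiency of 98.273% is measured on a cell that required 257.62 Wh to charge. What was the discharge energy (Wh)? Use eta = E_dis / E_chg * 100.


E_dis = eta/100 * E_chg = 98.273/100 * 257.62 = 253.2 Wh

253.2 Wh


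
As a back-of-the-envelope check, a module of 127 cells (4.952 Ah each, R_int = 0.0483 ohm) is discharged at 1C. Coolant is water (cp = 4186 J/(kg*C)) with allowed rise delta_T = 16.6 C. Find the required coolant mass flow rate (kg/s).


Step 1: I = 1 * 4.952 = 4.952 A
Step 2: Q_cell = I^2 * R = 4.952^2 * 0.0483 = 1.1844 W
Step 3: Q_total = 127 * 1.1844 = 150.42 W
Step 4: m_dot = Q_total / (cp * dT) = 150.42 / (4186 * 16.6) = 0.002165 kg/s

0.002165 kg/s


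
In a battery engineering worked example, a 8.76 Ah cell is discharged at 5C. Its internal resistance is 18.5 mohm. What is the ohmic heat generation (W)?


Convert: R = 18.5 mohm = 0.0185 ohm
Step 1: I = C_rate * capacity = 5 * 8.76 = 43.8 A
Step 2: Q = I^2 * R = 43.8^2 * 0.0185 = 1918.4 * 0.0185 = 35.49 W

35.49 W


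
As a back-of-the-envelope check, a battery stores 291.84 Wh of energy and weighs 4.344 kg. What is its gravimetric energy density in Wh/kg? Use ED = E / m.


Specific energy = 291.84 Wh / 4.344 kg = 67.18 Wh/kg

67.18 Wh/kg


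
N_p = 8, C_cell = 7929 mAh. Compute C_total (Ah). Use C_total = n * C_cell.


Convert: C_cell = 7929 mAh = 7.929 Ah
C_total = 8 * 7.929 = 63.432 Ah

63.432 Ah


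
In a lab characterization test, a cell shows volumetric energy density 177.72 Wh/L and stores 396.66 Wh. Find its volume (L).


V = E / ED = 396.66 / 177.72 = 2.232 L

2.232 L


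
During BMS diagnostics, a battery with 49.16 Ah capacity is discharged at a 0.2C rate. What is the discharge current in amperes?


I = C_rate * capacity = 0.2 * 49.16 = 9.832 A

9.832 A


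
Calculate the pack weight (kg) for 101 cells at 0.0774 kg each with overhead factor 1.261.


Cell mass sum = 101 * 0.0774 = 7.8174 kg
With overhead 1.261: m_pack = 7.8174 * 1.261 = 9.858 kg

9.858 kg


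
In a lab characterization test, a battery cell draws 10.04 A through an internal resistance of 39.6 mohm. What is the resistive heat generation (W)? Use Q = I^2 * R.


Convert: R = 39.6 mohm = 0.0396 ohm
I^2 = 100.8
Q = 100.8 * 0.0396 = 3.992 W

3.992 W


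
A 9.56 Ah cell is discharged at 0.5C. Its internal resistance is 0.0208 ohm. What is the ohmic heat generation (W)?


Step 1: I = C_rate * capacity = 0.5 * 9.56 = 4.78 A
Step 2: Q = I^2 * R = 4.78^2 * 0.0208 = 22.848 * 0.0208 = 0.4752 W

0.4752 W


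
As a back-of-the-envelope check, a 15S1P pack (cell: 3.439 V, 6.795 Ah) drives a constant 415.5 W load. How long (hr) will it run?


Step 1: E_pack = Ns * V_cell * Np * C_cell = 15 * 3.439 * 1 * 6.795 = 350.52 Wh
Step 2: t = E_pack / P = 350.52 / 415.5 = 0.8436 hr

0.8436 hr


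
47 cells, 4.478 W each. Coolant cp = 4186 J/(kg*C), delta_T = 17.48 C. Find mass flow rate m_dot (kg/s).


Step 1: Total heat Q = 47 * 4.478 W = 210.47 W
Step 2: denom = cp * dT = 4186 * 17.48 = 73171
Step 3: m_dot = 210.47 / 73171 = 0.002876 kg/s

0.002876 kg/s


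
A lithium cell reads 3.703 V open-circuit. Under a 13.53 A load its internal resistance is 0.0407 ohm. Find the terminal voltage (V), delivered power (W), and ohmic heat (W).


Step 1: V_terminal = OCV - I*R = 3.703 - 13.53 * 0.0407 = 3.1523 V
Step 2: P_out = V_terminal * I = 3.1523 * 13.53 = 42.65 W
Step 3: Q = I^2 * R = 13.53^2 * 0.0407 = 7.451 W

V=3.1523 V, P=42.65 W, Q=7.451 W


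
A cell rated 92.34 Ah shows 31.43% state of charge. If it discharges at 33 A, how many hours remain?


Step 1: remaining = SOC/100 * C_total = 31.43/100 * 92.34 = 29.022 Ah
Step 2: t = remaining / I = 29.022 / 33 = 0.8795 hr

0.8795 hr


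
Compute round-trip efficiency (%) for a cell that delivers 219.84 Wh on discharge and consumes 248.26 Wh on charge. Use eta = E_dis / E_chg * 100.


eta_e = E_dis / E_chg * 100 = 219.84 / 248.26 * 100 = 88.55%

88.55%


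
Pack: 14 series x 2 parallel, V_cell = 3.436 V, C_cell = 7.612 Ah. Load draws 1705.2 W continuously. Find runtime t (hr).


Step 1: E_pack = Ns * V_cell * Np * C_cell = 14 * 3.436 * 2 * 7.612 = 732.34 Wh
Step 2: t = E_pack / P = 732.34 / 1705.2 = 0.4295 hr

0.4295 hr


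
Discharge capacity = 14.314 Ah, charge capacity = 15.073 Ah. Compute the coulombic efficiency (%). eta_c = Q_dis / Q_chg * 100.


eta_c = Q_dis / Q_chg * 100 = 14.314 / 15.073 * 100 = 94.96%

94.96%


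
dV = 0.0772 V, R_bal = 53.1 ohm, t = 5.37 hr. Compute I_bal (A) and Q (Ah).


First, Ohm's law: I_bal = 0.0772 V / 53.1 ohm = 0.0014539 A
Then Q = I * t = 0.0014539 A * 5.37 hr = 0.007807 Ah

I=0.0014539 A, Q=0.007807 Ah


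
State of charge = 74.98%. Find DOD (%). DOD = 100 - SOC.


Complement of SOC: DOD = 100% - 74.98% = 25.02%

25.02%


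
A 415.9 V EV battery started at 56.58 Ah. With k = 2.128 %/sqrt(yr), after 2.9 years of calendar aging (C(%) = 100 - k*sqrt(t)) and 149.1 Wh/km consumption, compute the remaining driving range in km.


Step 1: capacity retention = 100 - 2.128 * sqrt(2.9) = 100 - 2.128 * 1.7029 = 96.376%
Step 2: C_now = 56.58 * 96.376/100 = 54.53 Ah
Step 3: E_pack = V * C_now = 415.9 * 54.53 = 22679 Wh
Step 4: range = E_pack / consumption = 22679 / 149.1 = 152.1 km

152.1 km


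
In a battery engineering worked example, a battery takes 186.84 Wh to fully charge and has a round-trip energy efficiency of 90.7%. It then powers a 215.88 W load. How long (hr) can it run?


Step 1: E_discharge = eta/100 * E_charge = 90.7/100 * 186.84 = 169.46 Wh
Step 2: t = E_discharge / P = 169.46 / 215.88 = 0.7850 hr

0.7850 hr


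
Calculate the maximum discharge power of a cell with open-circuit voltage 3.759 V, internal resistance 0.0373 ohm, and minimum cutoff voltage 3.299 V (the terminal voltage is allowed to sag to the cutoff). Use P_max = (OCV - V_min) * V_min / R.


P_max = (OCV - V_min) * V_min / R = (3.759 - 3.299) * 3.299 / 0.0373 = 0.46 * 3.299 / 0.0373 = 40.68 W

40.68 W


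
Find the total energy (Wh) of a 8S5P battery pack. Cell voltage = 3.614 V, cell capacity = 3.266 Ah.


E = Ns * Vcell * Np * Ccell = 8 * 3.614 * 5 * 3.266 = 472.1 Wh

472.1 Wh


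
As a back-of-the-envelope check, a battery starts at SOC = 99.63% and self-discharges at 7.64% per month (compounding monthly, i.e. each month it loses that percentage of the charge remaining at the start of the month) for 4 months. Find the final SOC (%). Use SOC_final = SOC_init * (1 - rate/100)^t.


decay = (1 - 7.64/100)^4 = 0.72767
SOC_final = 99.63 * 0.72767 = 72.50%

72.50%


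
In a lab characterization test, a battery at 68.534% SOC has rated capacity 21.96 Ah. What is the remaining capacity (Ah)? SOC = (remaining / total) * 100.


remaining = SOC / 100 * total = 68.534 / 100 * 21.96 = 15.05 Ah

15.05 Ah


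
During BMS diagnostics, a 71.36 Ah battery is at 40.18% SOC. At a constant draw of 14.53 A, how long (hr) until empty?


Step 1: remaining = SOC/100 * C_total = 40.18/100 * 71.36 = 28.672 Ah
Step 2: t = remaining / I = 28.672 / 14.53 = 1.973 hr

1.973 hr


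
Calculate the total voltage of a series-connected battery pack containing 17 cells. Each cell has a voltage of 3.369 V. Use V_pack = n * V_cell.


Series voltages add: 17 * 3.369 V = 57.273 V

57.273 V


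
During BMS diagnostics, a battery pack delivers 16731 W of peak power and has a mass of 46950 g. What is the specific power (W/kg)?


Convert: m = 46950 g = 46.95 kg
Specific power = 16731 W / 46.95 kg = 356.4 W/kg

356.4 W/kg


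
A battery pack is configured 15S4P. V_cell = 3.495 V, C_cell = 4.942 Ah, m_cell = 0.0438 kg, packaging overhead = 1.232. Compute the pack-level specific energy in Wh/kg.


Step 1: V_pack = 15 * 3.495 = 52.425 V
Step 2: C_pack = 4 * 4.942 = 19.768 Ah
Step 3: E_pack = V_pack * C_pack = 52.425 * 19.768 = 1036.3 Wh
Step 4: m_pack = 15 * 4 * 0.0438 * 1.232 = 3.2377 kg
Step 5: ED = E_pack / m_pack = 1036.3 / 3.2377 = 320.1 Wh/kg

320.1 Wh/kg


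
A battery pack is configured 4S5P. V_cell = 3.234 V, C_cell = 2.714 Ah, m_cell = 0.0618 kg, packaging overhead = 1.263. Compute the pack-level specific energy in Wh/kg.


Step 1: V_pack = 4 * 3.234 = 12.936 V
Step 2: C_pack = 5 * 2.714 = 13.57 Ah
Step 3: E_pack = V_pack * C_pack = 12.936 * 13.57 = 175.54 Wh
Step 4: m_pack = 4 * 5 * 0.0618 * 1.263 = 1.5611 kg
Step 5: ED = E_pack / m_pack = 175.54 / 1.5611 = 112.4 Wh/kg

112.4 Wh/kg


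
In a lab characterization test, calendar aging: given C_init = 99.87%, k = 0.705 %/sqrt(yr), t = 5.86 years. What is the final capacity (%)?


Step 1: sqrt(5.86 yr) = 2.4207
Step 2: drop = 0.705 * 2.4207 = 1.7066
Step 3: C_final = 99.87 - 1.7066 = 98.16%

98.16%


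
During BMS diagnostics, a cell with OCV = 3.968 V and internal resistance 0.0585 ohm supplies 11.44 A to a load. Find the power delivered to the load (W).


Step 1: V_terminal = OCV - I*R = 3.968 - 11.44 * 0.0585 = 3.2988 V
Step 2: P_out = V_terminal * I = 3.2988 * 11.44 = 37.74 W

37.74 W


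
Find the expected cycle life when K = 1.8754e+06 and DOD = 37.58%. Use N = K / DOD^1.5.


Step 1: DOD^1.5 = 37.58^1.5 = 230.37
Step 2: N = 1.8754e+06 / 230.37 = 8141 cycles

8141 cycles


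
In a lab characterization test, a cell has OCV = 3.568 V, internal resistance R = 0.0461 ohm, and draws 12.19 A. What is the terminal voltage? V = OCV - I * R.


V = OCV - I*R = 3.568 - 12.19 * 0.0461 = 3.006 V

3.006 V


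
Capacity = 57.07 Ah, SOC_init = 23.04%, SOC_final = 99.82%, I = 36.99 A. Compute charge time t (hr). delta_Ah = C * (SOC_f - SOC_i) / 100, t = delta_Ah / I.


delta_Ah = 57.07 * (99.82 - 23.04) / 100 = 43.818 Ah
t = delta_Ah / I = 43.818 / 36.99 = 1.185 hr

1.185 hr


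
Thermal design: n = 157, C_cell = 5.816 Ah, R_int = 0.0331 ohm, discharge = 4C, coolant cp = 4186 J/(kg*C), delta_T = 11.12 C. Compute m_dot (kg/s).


Step 1: I = 4 * 5.816 = 23.264 A
Step 2: Q_cell = I^2 * R = 23.264^2 * 0.0331 = 17.914 W
Step 3: Q_total = 157 * 17.914 = 2812.5 W
Step 4: m_dot = Q_total / (cp * dT) = 2812.5 / (4186 * 11.12) = 0.06042 kg/s

0.06042 kg/s


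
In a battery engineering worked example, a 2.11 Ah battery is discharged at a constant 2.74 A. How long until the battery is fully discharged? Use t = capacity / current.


Runtime = 2.11 Ah / 2.74 A = 0.7701 hr

0.7701 hr


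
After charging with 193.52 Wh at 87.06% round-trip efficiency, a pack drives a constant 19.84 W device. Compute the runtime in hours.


Step 1: E_discharge = eta/100 * E_charge = 87.06/100 * 193.52 = 168.48 Wh
Step 2: t = E_discharge / P = 168.48 / 19.84 = 8.492 hr

8.492 hr


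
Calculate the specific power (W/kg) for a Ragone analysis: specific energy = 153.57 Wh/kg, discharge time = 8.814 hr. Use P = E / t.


P_specific = E / t = 153.57 / 8.814 = 17.42 W/kg

17.42 W/kg


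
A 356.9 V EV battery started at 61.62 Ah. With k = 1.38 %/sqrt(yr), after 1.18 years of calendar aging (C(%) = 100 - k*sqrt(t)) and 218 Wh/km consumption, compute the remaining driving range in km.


Step 1: capacity retention = 100 - 1.38 * sqrt(1.18) = 100 - 1.38 * 1.0863 = 98.501%
Step 2: C_now = 61.62 * 98.501/100 = 60.696 Ah
Step 3: E_pack = V * C_now = 356.9 * 60.696 = 21662 Wh
Step 4: range = E_pack / consumption = 21662 / 218 = 99.37 km

99.37 km


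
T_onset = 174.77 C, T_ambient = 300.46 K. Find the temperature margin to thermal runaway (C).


Convert: T_ambient = 300.46 K = 27.31 C
margin = 174.77 - 27.31 = 147.46 C

147.46 C


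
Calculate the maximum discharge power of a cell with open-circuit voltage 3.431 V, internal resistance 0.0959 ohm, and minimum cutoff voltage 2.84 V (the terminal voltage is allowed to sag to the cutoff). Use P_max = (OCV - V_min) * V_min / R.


P_max = (OCV - V_min) * V_min / R = (3.431 - 2.84) * 2.84 / 0.0959 = 0.591 * 2.84 / 0.0959 = 17.50 W

17.50 W


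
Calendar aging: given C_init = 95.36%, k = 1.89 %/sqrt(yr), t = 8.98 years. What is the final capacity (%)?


Step 1: sqrt(8.98 yr) = 2.9967
Step 2: drop = 1.89 * 2.9967 = 5.6638
Step 3: C_final = 95.36 - 5.6638 = 89.70%

89.70%


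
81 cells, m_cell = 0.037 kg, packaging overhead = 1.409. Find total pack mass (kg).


Cell mass sum = 81 * 0.037 = 2.997 kg
With overhead 1.409: m_pack = 2.997 * 1.409 = 4.223 kg

4.223 kg


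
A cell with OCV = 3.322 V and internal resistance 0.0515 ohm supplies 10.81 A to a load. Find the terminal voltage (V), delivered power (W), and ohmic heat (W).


Step 1: V_terminal = OCV - I*R = 3.322 - 10.81 * 0.0515 = 2.7653 V
Step 2: P_out = V_terminal * I = 2.7653 * 10.81 = 29.89 W
Step 3: Q = I^2 * R = 10.81^2 * 0.0515 = 6.018 W

V=2.7653 V, P=29.89 W, Q=6.018 W


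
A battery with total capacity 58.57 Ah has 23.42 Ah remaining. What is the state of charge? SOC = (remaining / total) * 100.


SOC = (remaining / total) * 100 = (23.42 / 58.57) * 100 = 39.99%

39.99%


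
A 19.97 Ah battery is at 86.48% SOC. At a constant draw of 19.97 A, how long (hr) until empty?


Step 1: remaining = SOC/100 * C_total = 86.48/100 * 19.97 = 17.27 Ah
Step 2: t = remaining / I = 17.27 / 19.97 = 0.8648 hr

0.8648 hr


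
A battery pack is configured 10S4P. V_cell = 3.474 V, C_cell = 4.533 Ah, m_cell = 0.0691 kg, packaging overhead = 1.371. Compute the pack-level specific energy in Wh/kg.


Step 1: V_pack = 10 * 3.474 = 34.74 V
Step 2: C_pack = 4 * 4.533 = 18.132 Ah
Step 3: E_pack = V_pack * C_pack = 34.74 * 18.132 = 629.91 Wh
Step 4: m_pack = 10 * 4 * 0.0691 * 1.371 = 3.7894 kg
Step 5: ED = E_pack / m_pack = 629.91 / 3.7894 = 166.2 Wh/kg

166.2 Wh/kg


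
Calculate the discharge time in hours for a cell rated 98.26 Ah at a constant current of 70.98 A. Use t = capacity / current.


t = capacity / current = 98.26 / 70.98 = 1.384 hr

1.384 hr


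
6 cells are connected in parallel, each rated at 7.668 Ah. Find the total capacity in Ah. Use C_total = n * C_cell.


C_total = 6 * 7.668 = 46.008 Ah

46.008 Ah


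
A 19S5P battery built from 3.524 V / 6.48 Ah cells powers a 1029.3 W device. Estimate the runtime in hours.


Step 1: E_pack = Ns * V_cell * Np * C_cell = 19 * 3.524 * 5 * 6.48 = 2169.4 Wh
Step 2: t = E_pack / P = 2169.4 / 1029.3 = 2.108 hr

2.108 hr


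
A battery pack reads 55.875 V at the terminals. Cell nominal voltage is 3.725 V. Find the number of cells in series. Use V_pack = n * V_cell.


n = V_pack / V_cell = 55.875 / 3.725 = 15

15


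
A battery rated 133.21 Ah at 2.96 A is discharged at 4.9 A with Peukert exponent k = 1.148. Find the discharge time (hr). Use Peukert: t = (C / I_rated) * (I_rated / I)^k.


Step 1: t_rated = C / I_rated = 133.21 / 2.96 = 45.003 hr
Step 2: ratio = 2.96 / 4.9 = 0.60408
Step 3: ratio^k = 0.60408^1.148 = 0.56066
Step 4: t = t_rated * ratio^k = 45.003 * 0.56066 = 25.23 hr

25.23 hr


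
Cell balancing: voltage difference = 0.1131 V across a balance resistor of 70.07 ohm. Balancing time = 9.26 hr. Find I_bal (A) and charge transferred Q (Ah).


I_bal = dV / R = 0.1131 / 70.07 = 0.0016141 A
Q = I_bal * t = 0.0016141 * 9.26 = 0.01495 Ah

I=0.0016141 A, Q=0.01495 Ah


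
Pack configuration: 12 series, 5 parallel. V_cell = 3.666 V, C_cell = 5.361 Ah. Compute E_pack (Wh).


V_pack = 12 * 3.666 = 43.992 V
C_pack = 5 * 5.361 = 26.805 Ah
E = V_pack * C_pack = 43.992 * 26.805 = 1179 Wh

1179 Wh


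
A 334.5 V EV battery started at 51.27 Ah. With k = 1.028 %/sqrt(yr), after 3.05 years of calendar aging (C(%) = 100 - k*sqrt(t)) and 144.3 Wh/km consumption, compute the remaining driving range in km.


Step 1: capacity retention = 100 - 1.028 * sqrt(3.05) = 100 - 1.028 * 1.7464 = 98.205%
Step 2: C_now = 51.27 * 98.205/100 = 50.35 Ah
Step 3: E_pack = V * C_now = 334.5 * 50.35 = 16842 Wh
Step 4: range = E_pack / consumption = 16842 / 144.3 = 116.7 km

116.7 km


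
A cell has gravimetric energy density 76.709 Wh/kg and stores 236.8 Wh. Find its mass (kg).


m = E / ED = 236.8 / 76.709 = 3.087 kg

3.087 kg


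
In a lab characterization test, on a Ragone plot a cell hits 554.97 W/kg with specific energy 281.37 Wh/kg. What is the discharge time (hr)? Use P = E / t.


t = E / P = 281.37 / 554.97 = 0.5070 hr

0.5070 hr


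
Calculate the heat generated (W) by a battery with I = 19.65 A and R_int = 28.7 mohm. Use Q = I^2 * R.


Convert: R = 28.7 mohm = 0.0287 ohm
I^2 = 386.12
Q = 386.12 * 0.0287 = 11.08 W

11.08 W
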